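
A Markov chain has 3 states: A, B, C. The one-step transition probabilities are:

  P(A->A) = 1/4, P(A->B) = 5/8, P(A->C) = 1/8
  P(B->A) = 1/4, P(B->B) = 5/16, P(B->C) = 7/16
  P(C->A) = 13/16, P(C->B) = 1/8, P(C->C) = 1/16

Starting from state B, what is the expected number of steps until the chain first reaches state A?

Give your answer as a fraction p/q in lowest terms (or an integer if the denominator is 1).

Let h_i = expected steps to first reach A from state i.
Boundary: h_A = 0.
First-step equations for the other states:
  h_B = 1 + 1/4*h_A + 5/16*h_B + 7/16*h_C
  h_C = 1 + 13/16*h_A + 1/8*h_B + 1/16*h_C

Substituting h_A = 0 and rearranging gives the linear system (I - Q) h = 1:
  [11/16, -7/16] . (h_B, h_C) = 1
  [-1/8, 15/16] . (h_B, h_C) = 1

Solving yields:
  h_B = 352/151
  h_C = 208/151

Starting state is B, so the expected hitting time is h_B = 352/151.

Answer: 352/151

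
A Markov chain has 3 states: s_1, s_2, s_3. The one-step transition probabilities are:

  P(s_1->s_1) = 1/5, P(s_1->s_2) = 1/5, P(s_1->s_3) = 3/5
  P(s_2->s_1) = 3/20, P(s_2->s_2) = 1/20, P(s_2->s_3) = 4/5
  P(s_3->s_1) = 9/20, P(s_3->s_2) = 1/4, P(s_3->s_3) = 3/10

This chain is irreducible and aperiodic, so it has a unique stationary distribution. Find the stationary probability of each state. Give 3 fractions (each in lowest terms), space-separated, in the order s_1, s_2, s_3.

The stationary distribution satisfies pi = pi * P, i.e.:
  pi_s_1 = 1/5*pi_s_1 + 3/20*pi_s_2 + 9/20*pi_s_3
  pi_s_2 = 1/5*pi_s_1 + 1/20*pi_s_2 + 1/4*pi_s_3
  pi_s_3 = 3/5*pi_s_1 + 4/5*pi_s_2 + 3/10*pi_s_3
with normalization: pi_s_1 + pi_s_2 + pi_s_3 = 1.

Using the first 2 balance equations plus normalization, the linear system A*pi = b is:
  [-4/5, 3/20, 9/20] . pi = 0
  [1/5, -19/20, 1/4] . pi = 0
  [1, 1, 1] . pi = 1

Solving yields:
  pi_s_1 = 31/99
  pi_s_2 = 58/297
  pi_s_3 = 146/297

Verification (pi * P):
  31/99*1/5 + 58/297*3/20 + 146/297*9/20 = 31/99 = pi_s_1  (ok)
  31/99*1/5 + 58/297*1/20 + 146/297*1/4 = 58/297 = pi_s_2  (ok)
  31/99*3/5 + 58/297*4/5 + 146/297*3/10 = 146/297 = pi_s_3  (ok)

Answer: 31/99 58/297 146/297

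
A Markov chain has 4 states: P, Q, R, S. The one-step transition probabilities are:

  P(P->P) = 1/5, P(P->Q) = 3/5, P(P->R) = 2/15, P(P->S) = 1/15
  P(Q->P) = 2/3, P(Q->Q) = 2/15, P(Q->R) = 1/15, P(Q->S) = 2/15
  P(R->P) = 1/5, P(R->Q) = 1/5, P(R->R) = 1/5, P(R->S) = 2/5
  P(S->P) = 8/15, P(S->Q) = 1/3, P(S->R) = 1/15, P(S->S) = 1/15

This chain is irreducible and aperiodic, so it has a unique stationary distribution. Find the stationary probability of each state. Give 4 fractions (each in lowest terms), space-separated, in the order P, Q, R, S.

The stationary distribution satisfies pi = pi * P, i.e.:
  pi_P = 1/5*pi_P + 2/3*pi_Q + 1/5*pi_R + 8/15*pi_S
  pi_Q = 3/5*pi_P + 2/15*pi_Q + 1/5*pi_R + 1/3*pi_S
  pi_R = 2/15*pi_P + 1/15*pi_Q + 1/5*pi_R + 1/15*pi_S
  pi_S = 1/15*pi_P + 2/15*pi_Q + 2/5*pi_R + 1/15*pi_S
with normalization: pi_P + pi_Q + pi_R + pi_S = 1.

Using the first 3 balance equations plus normalization, the linear system A*pi = b is:
  [-4/5, 2/3, 1/5, 8/15] . pi = 0
  [3/5, -13/15, 1/5, 1/3] . pi = 0
  [2/15, 1/15, -4/5, 1/15] . pi = 0
  [1, 1, 1, 1] . pi = 1

Solving yields:
  pi_P = 954/2335
  pi_Q = 333/934
  pi_R = 253/2335
  pi_S = 591/4670

Verification (pi * P):
  954/2335*1/5 + 333/934*2/3 + 253/2335*1/5 + 591/4670*8/15 = 954/2335 = pi_P  (ok)
  954/2335*3/5 + 333/934*2/15 + 253/2335*1/5 + 591/4670*1/3 = 333/934 = pi_Q  (ok)
  954/2335*2/15 + 333/934*1/15 + 253/2335*1/5 + 591/4670*1/15 = 253/2335 = pi_R  (ok)
  954/2335*1/15 + 333/934*2/15 + 253/2335*2/5 + 591/4670*1/15 = 591/4670 = pi_S  (ok)

Answer: 954/2335 333/934 253/2335 591/4670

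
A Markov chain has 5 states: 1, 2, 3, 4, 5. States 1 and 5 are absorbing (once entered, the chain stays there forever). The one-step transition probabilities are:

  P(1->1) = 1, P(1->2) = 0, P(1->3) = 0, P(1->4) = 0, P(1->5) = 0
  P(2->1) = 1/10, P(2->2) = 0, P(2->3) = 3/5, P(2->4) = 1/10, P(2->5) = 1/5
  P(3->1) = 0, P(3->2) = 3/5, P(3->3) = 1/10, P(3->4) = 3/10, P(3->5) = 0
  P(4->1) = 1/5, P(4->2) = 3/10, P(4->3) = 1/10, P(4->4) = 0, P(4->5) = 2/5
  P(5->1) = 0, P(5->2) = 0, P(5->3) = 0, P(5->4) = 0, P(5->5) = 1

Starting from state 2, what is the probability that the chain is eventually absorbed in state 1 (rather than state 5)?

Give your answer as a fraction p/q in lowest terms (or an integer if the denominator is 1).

Answer: 1/3

Derivation:
Let a_i = P(absorbed in 1 | start in state i).
Boundary conditions: a_1 = 1, a_5 = 0.
For each transient state i, a_i = sum_j P(i->j) * a_j:
  a_2 = 1/10*a_1 + 0*a_2 + 3/5*a_3 + 1/10*a_4 + 1/5*a_5
  a_3 = 0*a_1 + 3/5*a_2 + 1/10*a_3 + 3/10*a_4 + 0*a_5
  a_4 = 1/5*a_1 + 3/10*a_2 + 1/10*a_3 + 0*a_4 + 2/5*a_5

Substituting a_1 = 1 and a_5 = 0, rearrange to (I - Q) a = r where r[i] = P(i -> 1):
  [1, -3/5, -1/10] . (a_2, a_3, a_4) = 1/10
  [-3/5, 9/10, -3/10] . (a_2, a_3, a_4) = 0
  [-3/10, -1/10, 1] . (a_2, a_3, a_4) = 1/5

Solving yields:
  a_2 = 1/3
  a_3 = 1/3
  a_4 = 1/3

Starting state is 2, so the absorption probability is a_2 = 1/3.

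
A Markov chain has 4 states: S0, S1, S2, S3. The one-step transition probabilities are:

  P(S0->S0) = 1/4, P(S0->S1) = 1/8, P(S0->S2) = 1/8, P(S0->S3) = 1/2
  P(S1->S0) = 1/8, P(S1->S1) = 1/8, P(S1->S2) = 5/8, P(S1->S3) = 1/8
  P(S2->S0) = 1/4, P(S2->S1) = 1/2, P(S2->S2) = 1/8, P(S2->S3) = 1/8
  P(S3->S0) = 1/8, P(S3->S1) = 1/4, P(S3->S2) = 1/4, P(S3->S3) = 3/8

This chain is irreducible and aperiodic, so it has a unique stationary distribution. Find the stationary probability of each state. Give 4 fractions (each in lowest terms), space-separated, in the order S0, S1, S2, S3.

The stationary distribution satisfies pi = pi * P, i.e.:
  pi_S0 = 1/4*pi_S0 + 1/8*pi_S1 + 1/4*pi_S2 + 1/8*pi_S3
  pi_S1 = 1/8*pi_S0 + 1/8*pi_S1 + 1/2*pi_S2 + 1/4*pi_S3
  pi_S2 = 1/8*pi_S0 + 5/8*pi_S1 + 1/8*pi_S2 + 1/4*pi_S3
  pi_S3 = 1/2*pi_S0 + 1/8*pi_S1 + 1/8*pi_S2 + 3/8*pi_S3
with normalization: pi_S0 + pi_S1 + pi_S2 + pi_S3 = 1.

Using the first 3 balance equations plus normalization, the linear system A*pi = b is:
  [-3/4, 1/8, 1/4, 1/8] . pi = 0
  [1/8, -7/8, 1/2, 1/4] . pi = 0
  [1/8, 5/8, -7/8, 1/4] . pi = 0
  [1, 1, 1, 1] . pi = 1

Solving yields:
  pi_S0 = 33/179
  pi_S1 = 143/537
  pi_S2 = 52/179
  pi_S3 = 139/537

Verification (pi * P):
  33/179*1/4 + 143/537*1/8 + 52/179*1/4 + 139/537*1/8 = 33/179 = pi_S0  (ok)
  33/179*1/8 + 143/537*1/8 + 52/179*1/2 + 139/537*1/4 = 143/537 = pi_S1  (ok)
  33/179*1/8 + 143/537*5/8 + 52/179*1/8 + 139/537*1/4 = 52/179 = pi_S2  (ok)
  33/179*1/2 + 143/537*1/8 + 52/179*1/8 + 139/537*3/8 = 139/537 = pi_S3  (ok)

Answer: 33/179 143/537 52/179 139/537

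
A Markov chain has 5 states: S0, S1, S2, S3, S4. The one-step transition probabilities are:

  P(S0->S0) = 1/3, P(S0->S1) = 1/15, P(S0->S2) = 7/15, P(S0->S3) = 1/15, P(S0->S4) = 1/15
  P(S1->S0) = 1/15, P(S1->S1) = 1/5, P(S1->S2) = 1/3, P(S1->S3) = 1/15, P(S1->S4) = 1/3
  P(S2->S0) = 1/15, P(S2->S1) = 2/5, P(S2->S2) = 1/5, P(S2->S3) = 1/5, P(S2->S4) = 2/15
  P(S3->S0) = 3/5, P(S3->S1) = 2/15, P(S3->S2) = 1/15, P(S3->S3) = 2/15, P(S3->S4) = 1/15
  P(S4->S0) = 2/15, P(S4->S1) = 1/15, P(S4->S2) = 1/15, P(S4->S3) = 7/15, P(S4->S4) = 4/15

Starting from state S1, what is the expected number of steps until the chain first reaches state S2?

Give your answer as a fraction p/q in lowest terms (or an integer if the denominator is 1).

Let h_i = expected steps to first reach S2 from state i.
Boundary: h_S2 = 0.
First-step equations for the other states:
  h_S0 = 1 + 1/3*h_S0 + 1/15*h_S1 + 7/15*h_S2 + 1/15*h_S3 + 1/15*h_S4
  h_S1 = 1 + 1/15*h_S0 + 1/5*h_S1 + 1/3*h_S2 + 1/15*h_S3 + 1/3*h_S4
  h_S3 = 1 + 3/5*h_S0 + 2/15*h_S1 + 1/15*h_S2 + 2/15*h_S3 + 1/15*h_S4
  h_S4 = 1 + 2/15*h_S0 + 1/15*h_S1 + 1/15*h_S2 + 7/15*h_S3 + 4/15*h_S4

Substituting h_S2 = 0 and rearranging gives the linear system (I - Q) h = 1:
  [2/3, -1/15, -1/15, -1/15] . (h_S0, h_S1, h_S3, h_S4) = 1
  [-1/15, 4/5, -1/15, -1/3] . (h_S0, h_S1, h_S3, h_S4) = 1
  [-3/5, -2/15, 13/15, -1/15] . (h_S0, h_S1, h_S3, h_S4) = 1
  [-2/15, -1/15, -7/15, 11/15] . (h_S0, h_S1, h_S3, h_S4) = 1

Solving yields:
  h_S0 = 2700/979
  h_S1 = 3720/979
  h_S3 = 3930/979
  h_S4 = 4665/979

Starting state is S1, so the expected hitting time is h_S1 = 3720/979.

Answer: 3720/979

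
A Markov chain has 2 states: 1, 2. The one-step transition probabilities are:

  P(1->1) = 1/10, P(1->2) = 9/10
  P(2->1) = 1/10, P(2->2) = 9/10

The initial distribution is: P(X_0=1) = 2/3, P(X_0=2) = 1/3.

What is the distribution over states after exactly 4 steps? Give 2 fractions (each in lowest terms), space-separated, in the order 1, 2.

Answer: 1/10 9/10

Derivation:
Propagating the distribution step by step (d_{t+1} = d_t * P):
d_0 = (1=2/3, 2=1/3)
  d_1[1] = 2/3*1/10 + 1/3*1/10 = 1/10
  d_1[2] = 2/3*9/10 + 1/3*9/10 = 9/10
d_1 = (1=1/10, 2=9/10)
  d_2[1] = 1/10*1/10 + 9/10*1/10 = 1/10
  d_2[2] = 1/10*9/10 + 9/10*9/10 = 9/10
d_2 = (1=1/10, 2=9/10)
  d_3[1] = 1/10*1/10 + 9/10*1/10 = 1/10
  d_3[2] = 1/10*9/10 + 9/10*9/10 = 9/10
d_3 = (1=1/10, 2=9/10)
  d_4[1] = 1/10*1/10 + 9/10*1/10 = 1/10
  d_4[2] = 1/10*9/10 + 9/10*9/10 = 9/10
d_4 = (1=1/10, 2=9/10)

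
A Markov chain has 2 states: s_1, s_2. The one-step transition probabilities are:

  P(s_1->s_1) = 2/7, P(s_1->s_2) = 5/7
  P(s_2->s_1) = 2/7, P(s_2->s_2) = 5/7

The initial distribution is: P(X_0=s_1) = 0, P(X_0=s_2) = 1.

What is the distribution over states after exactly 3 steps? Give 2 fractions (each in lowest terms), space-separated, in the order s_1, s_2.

Answer: 2/7 5/7

Derivation:
Propagating the distribution step by step (d_{t+1} = d_t * P):
d_0 = (s_1=0, s_2=1)
  d_1[s_1] = 0*2/7 + 1*2/7 = 2/7
  d_1[s_2] = 0*5/7 + 1*5/7 = 5/7
d_1 = (s_1=2/7, s_2=5/7)
  d_2[s_1] = 2/7*2/7 + 5/7*2/7 = 2/7
  d_2[s_2] = 2/7*5/7 + 5/7*5/7 = 5/7
d_2 = (s_1=2/7, s_2=5/7)
  d_3[s_1] = 2/7*2/7 + 5/7*2/7 = 2/7
  d_3[s_2] = 2/7*5/7 + 5/7*5/7 = 5/7
d_3 = (s_1=2/7, s_2=5/7)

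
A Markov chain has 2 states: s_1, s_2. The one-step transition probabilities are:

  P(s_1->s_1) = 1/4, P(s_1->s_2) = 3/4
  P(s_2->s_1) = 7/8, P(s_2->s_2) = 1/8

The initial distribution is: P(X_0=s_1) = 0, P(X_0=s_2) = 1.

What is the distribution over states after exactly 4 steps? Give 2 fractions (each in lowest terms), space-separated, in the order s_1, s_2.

Answer: 1869/4096 2227/4096

Derivation:
Propagating the distribution step by step (d_{t+1} = d_t * P):
d_0 = (s_1=0, s_2=1)
  d_1[s_1] = 0*1/4 + 1*7/8 = 7/8
  d_1[s_2] = 0*3/4 + 1*1/8 = 1/8
d_1 = (s_1=7/8, s_2=1/8)
  d_2[s_1] = 7/8*1/4 + 1/8*7/8 = 21/64
  d_2[s_2] = 7/8*3/4 + 1/8*1/8 = 43/64
d_2 = (s_1=21/64, s_2=43/64)
  d_3[s_1] = 21/64*1/4 + 43/64*7/8 = 343/512
  d_3[s_2] = 21/64*3/4 + 43/64*1/8 = 169/512
d_3 = (s_1=343/512, s_2=169/512)
  d_4[s_1] = 343/512*1/4 + 169/512*7/8 = 1869/4096
  d_4[s_2] = 343/512*3/4 + 169/512*1/8 = 2227/4096
d_4 = (s_1=1869/4096, s_2=2227/4096)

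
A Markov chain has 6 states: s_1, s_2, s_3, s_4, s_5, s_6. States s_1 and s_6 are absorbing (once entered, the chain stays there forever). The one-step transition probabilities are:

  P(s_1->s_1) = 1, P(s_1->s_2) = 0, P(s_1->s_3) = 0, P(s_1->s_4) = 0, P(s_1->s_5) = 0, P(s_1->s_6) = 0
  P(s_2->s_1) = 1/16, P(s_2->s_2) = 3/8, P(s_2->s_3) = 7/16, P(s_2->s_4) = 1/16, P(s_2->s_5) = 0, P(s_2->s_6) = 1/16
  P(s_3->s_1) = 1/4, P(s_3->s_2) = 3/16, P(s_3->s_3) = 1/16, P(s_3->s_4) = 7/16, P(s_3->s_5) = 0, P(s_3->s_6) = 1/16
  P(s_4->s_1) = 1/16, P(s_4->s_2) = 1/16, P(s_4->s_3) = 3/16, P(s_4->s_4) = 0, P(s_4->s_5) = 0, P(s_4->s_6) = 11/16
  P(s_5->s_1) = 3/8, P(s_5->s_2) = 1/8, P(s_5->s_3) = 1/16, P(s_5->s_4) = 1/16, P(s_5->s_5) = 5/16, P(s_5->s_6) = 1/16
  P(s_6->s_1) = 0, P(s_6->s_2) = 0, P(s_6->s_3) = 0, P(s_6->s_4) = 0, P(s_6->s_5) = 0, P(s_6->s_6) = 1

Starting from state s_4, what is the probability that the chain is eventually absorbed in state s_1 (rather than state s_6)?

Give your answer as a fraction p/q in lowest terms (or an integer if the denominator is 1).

Answer: 301/1781

Derivation:
Let a_i = P(absorbed in s_1 | start in state i).
Boundary conditions: a_s_1 = 1, a_s_6 = 0.
For each transient state i, a_i = sum_j P(i->j) * a_j:
  a_s_2 = 1/16*a_s_1 + 3/8*a_s_2 + 7/16*a_s_3 + 1/16*a_s_4 + 0*a_s_5 + 1/16*a_s_6
  a_s_3 = 1/4*a_s_1 + 3/16*a_s_2 + 1/16*a_s_3 + 7/16*a_s_4 + 0*a_s_5 + 1/16*a_s_6
  a_s_4 = 1/16*a_s_1 + 1/16*a_s_2 + 3/16*a_s_3 + 0*a_s_4 + 0*a_s_5 + 11/16*a_s_6
  a_s_5 = 3/8*a_s_1 + 1/8*a_s_2 + 1/16*a_s_3 + 1/16*a_s_4 + 5/16*a_s_5 + 1/16*a_s_6

Substituting a_s_1 = 1 and a_s_6 = 0, rearrange to (I - Q) a = r where r[i] = P(i -> s_1):
  [5/8, -7/16, -1/16, 0] . (a_s_2, a_s_3, a_s_4, a_s_5) = 1/16
  [-3/16, 15/16, -7/16, 0] . (a_s_2, a_s_3, a_s_4, a_s_5) = 1/4
  [-1/16, -3/16, 1, 0] . (a_s_2, a_s_3, a_s_4, a_s_5) = 1/16
  [-1/8, -1/16, -1/16, 11/16] . (a_s_2, a_s_3, a_s_4, a_s_5) = 3/8

Solving yields:
  a_s_2 = 743/1781
  a_s_3 = 764/1781
  a_s_4 = 301/1781
  a_s_5 = 13237/19591

Starting state is s_4, so the absorption probability is a_s_4 = 301/1781.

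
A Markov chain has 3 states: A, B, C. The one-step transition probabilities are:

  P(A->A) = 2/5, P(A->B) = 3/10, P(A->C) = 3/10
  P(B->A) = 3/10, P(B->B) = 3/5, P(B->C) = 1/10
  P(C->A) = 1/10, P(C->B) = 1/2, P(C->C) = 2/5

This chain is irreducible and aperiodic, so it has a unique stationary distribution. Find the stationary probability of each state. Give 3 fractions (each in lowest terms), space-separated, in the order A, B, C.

The stationary distribution satisfies pi = pi * P, i.e.:
  pi_A = 2/5*pi_A + 3/10*pi_B + 1/10*pi_C
  pi_B = 3/10*pi_A + 3/5*pi_B + 1/2*pi_C
  pi_C = 3/10*pi_A + 1/10*pi_B + 2/5*pi_C
with normalization: pi_A + pi_B + pi_C = 1.

Using the first 2 balance equations plus normalization, the linear system A*pi = b is:
  [-3/5, 3/10, 1/10] . pi = 0
  [3/10, -2/5, 1/2] . pi = 0
  [1, 1, 1] . pi = 1

Solving yields:
  pi_A = 19/67
  pi_B = 33/67
  pi_C = 15/67

Verification (pi * P):
  19/67*2/5 + 33/67*3/10 + 15/67*1/10 = 19/67 = pi_A  (ok)
  19/67*3/10 + 33/67*3/5 + 15/67*1/2 = 33/67 = pi_B  (ok)
  19/67*3/10 + 33/67*1/10 + 15/67*2/5 = 15/67 = pi_C  (ok)

Answer: 19/67 33/67 15/67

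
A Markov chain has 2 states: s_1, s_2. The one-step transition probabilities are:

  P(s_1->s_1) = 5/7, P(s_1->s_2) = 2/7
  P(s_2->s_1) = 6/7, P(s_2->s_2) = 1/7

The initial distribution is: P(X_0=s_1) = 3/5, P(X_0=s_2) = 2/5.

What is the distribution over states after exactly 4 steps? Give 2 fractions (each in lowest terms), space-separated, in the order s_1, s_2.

Propagating the distribution step by step (d_{t+1} = d_t * P):
d_0 = (s_1=3/5, s_2=2/5)
  d_1[s_1] = 3/5*5/7 + 2/5*6/7 = 27/35
  d_1[s_2] = 3/5*2/7 + 2/5*1/7 = 8/35
d_1 = (s_1=27/35, s_2=8/35)
  d_2[s_1] = 27/35*5/7 + 8/35*6/7 = 183/245
  d_2[s_2] = 27/35*2/7 + 8/35*1/7 = 62/245
d_2 = (s_1=183/245, s_2=62/245)
  d_3[s_1] = 183/245*5/7 + 62/245*6/7 = 1287/1715
  d_3[s_2] = 183/245*2/7 + 62/245*1/7 = 428/1715
d_3 = (s_1=1287/1715, s_2=428/1715)
  d_4[s_1] = 1287/1715*5/7 + 428/1715*6/7 = 9003/12005
  d_4[s_2] = 1287/1715*2/7 + 428/1715*1/7 = 3002/12005
d_4 = (s_1=9003/12005, s_2=3002/12005)

Answer: 9003/12005 3002/12005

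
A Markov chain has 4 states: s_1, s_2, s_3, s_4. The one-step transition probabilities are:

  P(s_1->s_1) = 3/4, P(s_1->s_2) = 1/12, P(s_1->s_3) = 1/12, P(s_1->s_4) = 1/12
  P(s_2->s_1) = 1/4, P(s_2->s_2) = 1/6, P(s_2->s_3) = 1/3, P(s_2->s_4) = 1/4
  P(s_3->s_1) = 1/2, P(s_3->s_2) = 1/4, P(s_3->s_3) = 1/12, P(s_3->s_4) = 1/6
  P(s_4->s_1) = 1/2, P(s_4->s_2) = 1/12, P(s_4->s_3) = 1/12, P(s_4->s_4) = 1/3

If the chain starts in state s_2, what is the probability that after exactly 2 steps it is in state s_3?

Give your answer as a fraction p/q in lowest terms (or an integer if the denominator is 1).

Computing P^2 by repeated multiplication:
P^1 =
  s_1: [3/4, 1/12, 1/12, 1/12]
  s_2: [1/4, 1/6, 1/3, 1/4]
  s_3: [1/2, 1/4, 1/12, 1/6]
  s_4: [1/2, 1/12, 1/12, 1/3]
P^2 =
  s_1: [2/3, 5/48, 5/48, 1/8]
  s_2: [25/48, 11/72, 1/8, 29/144]
  s_3: [9/16, 17/144, 7/48, 25/144]
  s_4: [29/48, 5/48, 5/48, 3/16]

(P^2)[s_2 -> s_3] = 1/8

Answer: 1/8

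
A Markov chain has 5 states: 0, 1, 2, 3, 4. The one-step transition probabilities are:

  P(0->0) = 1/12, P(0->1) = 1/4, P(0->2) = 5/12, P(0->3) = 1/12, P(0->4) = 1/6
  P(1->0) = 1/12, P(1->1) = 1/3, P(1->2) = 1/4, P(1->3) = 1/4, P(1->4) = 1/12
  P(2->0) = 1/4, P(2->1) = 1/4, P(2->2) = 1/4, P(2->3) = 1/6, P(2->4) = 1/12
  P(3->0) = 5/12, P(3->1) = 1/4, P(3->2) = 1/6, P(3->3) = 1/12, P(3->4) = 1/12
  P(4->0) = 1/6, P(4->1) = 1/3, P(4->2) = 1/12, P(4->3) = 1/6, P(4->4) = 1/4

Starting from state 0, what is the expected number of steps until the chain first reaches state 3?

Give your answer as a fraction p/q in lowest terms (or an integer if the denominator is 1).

Let h_i = expected steps to first reach 3 from state i.
Boundary: h_3 = 0.
First-step equations for the other states:
  h_0 = 1 + 1/12*h_0 + 1/4*h_1 + 5/12*h_2 + 1/12*h_3 + 1/6*h_4
  h_1 = 1 + 1/12*h_0 + 1/3*h_1 + 1/4*h_2 + 1/4*h_3 + 1/12*h_4
  h_2 = 1 + 1/4*h_0 + 1/4*h_1 + 1/4*h_2 + 1/6*h_3 + 1/12*h_4
  h_4 = 1 + 1/6*h_0 + 1/3*h_1 + 1/12*h_2 + 1/6*h_3 + 1/4*h_4

Substituting h_3 = 0 and rearranging gives the linear system (I - Q) h = 1:
  [11/12, -1/4, -5/12, -1/6] . (h_0, h_1, h_2, h_4) = 1
  [-1/12, 2/3, -1/4, -1/12] . (h_0, h_1, h_2, h_4) = 1
  [-1/4, -1/4, 3/4, -1/12] . (h_0, h_1, h_2, h_4) = 1
  [-1/6, -1/3, -1/12, 3/4] . (h_0, h_1, h_2, h_4) = 1

Solving yields:
  h_0 = 19944/3289
  h_1 = 16704/3289
  h_2 = 18636/3289
  h_4 = 18312/3289

Starting state is 0, so the expected hitting time is h_0 = 19944/3289.

Answer: 19944/3289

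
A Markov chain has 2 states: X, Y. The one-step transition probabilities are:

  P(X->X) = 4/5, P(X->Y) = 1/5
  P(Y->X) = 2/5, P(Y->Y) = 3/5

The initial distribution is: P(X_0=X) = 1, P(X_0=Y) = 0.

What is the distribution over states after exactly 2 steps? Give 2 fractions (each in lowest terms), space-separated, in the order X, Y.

Answer: 18/25 7/25

Derivation:
Propagating the distribution step by step (d_{t+1} = d_t * P):
d_0 = (X=1, Y=0)
  d_1[X] = 1*4/5 + 0*2/5 = 4/5
  d_1[Y] = 1*1/5 + 0*3/5 = 1/5
d_1 = (X=4/5, Y=1/5)
  d_2[X] = 4/5*4/5 + 1/5*2/5 = 18/25
  d_2[Y] = 4/5*1/5 + 1/5*3/5 = 7/25
d_2 = (X=18/25, Y=7/25)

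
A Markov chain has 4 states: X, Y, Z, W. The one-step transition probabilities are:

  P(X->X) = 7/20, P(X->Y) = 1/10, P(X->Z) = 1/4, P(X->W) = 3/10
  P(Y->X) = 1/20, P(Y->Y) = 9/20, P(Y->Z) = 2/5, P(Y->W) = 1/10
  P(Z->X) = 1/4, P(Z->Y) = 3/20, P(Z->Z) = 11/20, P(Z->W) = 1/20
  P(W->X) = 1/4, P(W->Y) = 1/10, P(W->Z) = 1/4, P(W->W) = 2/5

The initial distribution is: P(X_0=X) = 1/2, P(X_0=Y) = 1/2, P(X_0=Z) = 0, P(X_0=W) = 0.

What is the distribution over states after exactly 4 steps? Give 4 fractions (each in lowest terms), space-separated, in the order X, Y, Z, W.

Answer: 18731/80000 60083/320000 127559/320000 28717/160000

Derivation:
Propagating the distribution step by step (d_{t+1} = d_t * P):
d_0 = (X=1/2, Y=1/2, Z=0, W=0)
  d_1[X] = 1/2*7/20 + 1/2*1/20 + 0*1/4 + 0*1/4 = 1/5
  d_1[Y] = 1/2*1/10 + 1/2*9/20 + 0*3/20 + 0*1/10 = 11/40
  d_1[Z] = 1/2*1/4 + 1/2*2/5 + 0*11/20 + 0*1/4 = 13/40
  d_1[W] = 1/2*3/10 + 1/2*1/10 + 0*1/20 + 0*2/5 = 1/5
d_1 = (X=1/5, Y=11/40, Z=13/40, W=1/5)
  d_2[X] = 1/5*7/20 + 11/40*1/20 + 13/40*1/4 + 1/5*1/4 = 43/200
  d_2[Y] = 1/5*1/10 + 11/40*9/20 + 13/40*3/20 + 1/5*1/10 = 17/80
  d_2[Z] = 1/5*1/4 + 11/40*2/5 + 13/40*11/20 + 1/5*1/4 = 311/800
  d_2[W] = 1/5*3/10 + 11/40*1/10 + 13/40*1/20 + 1/5*2/5 = 147/800
d_2 = (X=43/200, Y=17/80, Z=311/800, W=147/800)
  d_3[X] = 43/200*7/20 + 17/80*1/20 + 311/800*1/4 + 147/800*1/4 = 229/1000
  d_3[Y] = 43/200*1/10 + 17/80*9/20 + 311/800*3/20 + 147/800*1/10 = 3101/16000
  d_3[Z] = 43/200*1/4 + 17/80*2/5 + 311/800*11/20 + 147/800*1/4 = 797/2000
  d_3[W] = 43/200*3/10 + 17/80*1/10 + 311/800*1/20 + 147/800*2/5 = 2859/16000
d_3 = (X=229/1000, Y=3101/16000, Z=797/2000, W=2859/16000)
  d_4[X] = 229/1000*7/20 + 3101/16000*1/20 + 797/2000*1/4 + 2859/16000*1/4 = 18731/80000
  d_4[Y] = 229/1000*1/10 + 3101/16000*9/20 + 797/2000*3/20 + 2859/16000*1/10 = 60083/320000
  d_4[Z] = 229/1000*1/4 + 3101/16000*2/5 + 797/2000*11/20 + 2859/16000*1/4 = 127559/320000
  d_4[W] = 229/1000*3/10 + 3101/16000*1/10 + 797/2000*1/20 + 2859/16000*2/5 = 28717/160000
d_4 = (X=18731/80000, Y=60083/320000, Z=127559/320000, W=28717/160000)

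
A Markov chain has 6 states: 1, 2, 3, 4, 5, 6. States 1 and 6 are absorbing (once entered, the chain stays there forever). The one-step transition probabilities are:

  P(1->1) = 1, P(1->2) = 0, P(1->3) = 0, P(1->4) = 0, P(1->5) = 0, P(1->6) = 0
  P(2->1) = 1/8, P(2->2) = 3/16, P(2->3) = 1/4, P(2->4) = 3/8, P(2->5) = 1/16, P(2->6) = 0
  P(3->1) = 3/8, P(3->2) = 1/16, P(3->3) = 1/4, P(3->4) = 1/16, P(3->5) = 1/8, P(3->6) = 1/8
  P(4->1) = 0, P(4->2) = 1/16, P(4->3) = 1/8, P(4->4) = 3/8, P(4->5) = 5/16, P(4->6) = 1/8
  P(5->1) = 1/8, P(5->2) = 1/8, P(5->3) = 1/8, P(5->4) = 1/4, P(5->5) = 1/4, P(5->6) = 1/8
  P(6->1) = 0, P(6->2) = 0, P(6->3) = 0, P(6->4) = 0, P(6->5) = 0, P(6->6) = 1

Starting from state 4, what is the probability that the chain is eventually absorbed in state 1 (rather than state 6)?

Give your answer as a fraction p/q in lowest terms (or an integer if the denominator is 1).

Let a_i = P(absorbed in 1 | start in state i).
Boundary conditions: a_1 = 1, a_6 = 0.
For each transient state i, a_i = sum_j P(i->j) * a_j:
  a_2 = 1/8*a_1 + 3/16*a_2 + 1/4*a_3 + 3/8*a_4 + 1/16*a_5 + 0*a_6
  a_3 = 3/8*a_1 + 1/16*a_2 + 1/4*a_3 + 1/16*a_4 + 1/8*a_5 + 1/8*a_6
  a_4 = 0*a_1 + 1/16*a_2 + 1/8*a_3 + 3/8*a_4 + 5/16*a_5 + 1/8*a_6
  a_5 = 1/8*a_1 + 1/8*a_2 + 1/8*a_3 + 1/4*a_4 + 1/4*a_5 + 1/8*a_6

Substituting a_1 = 1 and a_6 = 0, rearrange to (I - Q) a = r where r[i] = P(i -> 1):
  [13/16, -1/4, -3/8, -1/16] . (a_2, a_3, a_4, a_5) = 1/8
  [-1/16, 3/4, -1/16, -1/8] . (a_2, a_3, a_4, a_5) = 3/8
  [-1/16, -1/8, 5/8, -5/16] . (a_2, a_3, a_4, a_5) = 0
  [-1/8, -1/8, -1/4, 3/4] . (a_2, a_3, a_4, a_5) = 1/8

Solving yields:
  a_2 = 902/1453
  a_3 = 989/1453
  a_4 = 680/1453
  a_5 = 784/1453

Starting state is 4, so the absorption probability is a_4 = 680/1453.

Answer: 680/1453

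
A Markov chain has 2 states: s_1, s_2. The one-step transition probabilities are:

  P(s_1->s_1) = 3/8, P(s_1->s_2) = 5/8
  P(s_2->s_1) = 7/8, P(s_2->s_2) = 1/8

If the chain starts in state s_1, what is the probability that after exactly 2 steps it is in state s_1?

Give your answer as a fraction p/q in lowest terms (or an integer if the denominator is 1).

Answer: 11/16

Derivation:
Computing P^2 by repeated multiplication:
P^1 =
  s_1: [3/8, 5/8]
  s_2: [7/8, 1/8]
P^2 =
  s_1: [11/16, 5/16]
  s_2: [7/16, 9/16]

(P^2)[s_1 -> s_1] = 11/16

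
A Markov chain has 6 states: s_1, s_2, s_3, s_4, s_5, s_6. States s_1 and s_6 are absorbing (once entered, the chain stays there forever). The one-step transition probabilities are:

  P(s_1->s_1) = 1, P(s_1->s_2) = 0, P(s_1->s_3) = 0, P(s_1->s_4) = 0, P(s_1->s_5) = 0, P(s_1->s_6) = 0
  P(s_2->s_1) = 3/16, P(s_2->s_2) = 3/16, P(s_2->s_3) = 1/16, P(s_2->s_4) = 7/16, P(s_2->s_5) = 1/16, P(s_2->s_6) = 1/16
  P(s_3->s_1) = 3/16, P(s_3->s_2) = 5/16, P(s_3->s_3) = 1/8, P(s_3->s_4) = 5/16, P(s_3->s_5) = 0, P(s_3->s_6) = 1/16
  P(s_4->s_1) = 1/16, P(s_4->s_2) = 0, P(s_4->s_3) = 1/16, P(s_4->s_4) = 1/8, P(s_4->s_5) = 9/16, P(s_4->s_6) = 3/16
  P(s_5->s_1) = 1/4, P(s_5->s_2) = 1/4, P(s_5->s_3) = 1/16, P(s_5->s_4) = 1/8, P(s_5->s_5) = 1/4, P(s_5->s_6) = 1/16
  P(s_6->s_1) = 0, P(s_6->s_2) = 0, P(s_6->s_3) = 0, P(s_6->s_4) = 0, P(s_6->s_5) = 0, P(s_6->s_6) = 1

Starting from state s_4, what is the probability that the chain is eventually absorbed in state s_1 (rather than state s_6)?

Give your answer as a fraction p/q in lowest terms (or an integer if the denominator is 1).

Answer: 11197/19898

Derivation:
Let a_i = P(absorbed in s_1 | start in state i).
Boundary conditions: a_s_1 = 1, a_s_6 = 0.
For each transient state i, a_i = sum_j P(i->j) * a_j:
  a_s_2 = 3/16*a_s_1 + 3/16*a_s_2 + 1/16*a_s_3 + 7/16*a_s_4 + 1/16*a_s_5 + 1/16*a_s_6
  a_s_3 = 3/16*a_s_1 + 5/16*a_s_2 + 1/8*a_s_3 + 5/16*a_s_4 + 0*a_s_5 + 1/16*a_s_6
  a_s_4 = 1/16*a_s_1 + 0*a_s_2 + 1/16*a_s_3 + 1/8*a_s_4 + 9/16*a_s_5 + 3/16*a_s_6
  a_s_5 = 1/4*a_s_1 + 1/4*a_s_2 + 1/16*a_s_3 + 1/8*a_s_4 + 1/4*a_s_5 + 1/16*a_s_6

Substituting a_s_1 = 1 and a_s_6 = 0, rearrange to (I - Q) a = r where r[i] = P(i -> s_1):
  [13/16, -1/16, -7/16, -1/16] . (a_s_2, a_s_3, a_s_4, a_s_5) = 3/16
  [-5/16, 7/8, -5/16, 0] . (a_s_2, a_s_3, a_s_4, a_s_5) = 3/16
  [0, -1/16, 7/8, -9/16] . (a_s_2, a_s_3, a_s_4, a_s_5) = 1/16
  [-1/4, -1/16, -1/8, 3/4] . (a_s_2, a_s_3, a_s_4, a_s_5) = 1/4

Solving yields:
  a_s_2 = 12665/19898
  a_s_3 = 6393/9949
  a_s_4 = 11197/19898
  a_s_5 = 6893/9949

Starting state is s_4, so the absorption probability is a_s_4 = 11197/19898.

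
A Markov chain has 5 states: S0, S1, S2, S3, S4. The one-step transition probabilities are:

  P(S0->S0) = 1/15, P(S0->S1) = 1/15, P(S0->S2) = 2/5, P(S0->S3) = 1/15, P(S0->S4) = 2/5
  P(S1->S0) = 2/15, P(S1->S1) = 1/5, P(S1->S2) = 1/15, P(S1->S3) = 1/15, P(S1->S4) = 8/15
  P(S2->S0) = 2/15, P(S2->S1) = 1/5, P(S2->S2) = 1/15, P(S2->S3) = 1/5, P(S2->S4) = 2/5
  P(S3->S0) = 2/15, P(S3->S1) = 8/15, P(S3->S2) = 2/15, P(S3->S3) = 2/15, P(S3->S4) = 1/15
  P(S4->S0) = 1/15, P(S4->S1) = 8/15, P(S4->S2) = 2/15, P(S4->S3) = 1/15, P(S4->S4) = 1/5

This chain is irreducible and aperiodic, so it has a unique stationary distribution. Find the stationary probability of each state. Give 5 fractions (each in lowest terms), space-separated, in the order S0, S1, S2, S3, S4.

The stationary distribution satisfies pi = pi * P, i.e.:
  pi_S0 = 1/15*pi_S0 + 2/15*pi_S1 + 2/15*pi_S2 + 2/15*pi_S3 + 1/15*pi_S4
  pi_S1 = 1/15*pi_S0 + 1/5*pi_S1 + 1/5*pi_S2 + 8/15*pi_S3 + 8/15*pi_S4
  pi_S2 = 2/5*pi_S0 + 1/15*pi_S1 + 1/15*pi_S2 + 2/15*pi_S3 + 2/15*pi_S4
  pi_S3 = 1/15*pi_S0 + 1/15*pi_S1 + 1/5*pi_S2 + 2/15*pi_S3 + 1/15*pi_S4
  pi_S4 = 2/5*pi_S0 + 8/15*pi_S1 + 2/5*pi_S2 + 1/15*pi_S3 + 1/5*pi_S4
with normalization: pi_S0 + pi_S1 + pi_S2 + pi_S3 + pi_S4 = 1.

Using the first 4 balance equations plus normalization, the linear system A*pi = b is:
  [-14/15, 2/15, 2/15, 2/15, 1/15] . pi = 0
  [1/15, -4/5, 1/5, 8/15, 8/15] . pi = 0
  [2/5, 1/15, -14/15, 2/15, 2/15] . pi = 0
  [1/15, 1/15, 1/5, -13/15, 1/15] . pi = 0
  [1, 1, 1, 1, 1] . pi = 1

Solving yields:
  pi_S0 = 6889/66606
  pi_S1 = 11032/33303
  pi_S2 = 8669/66606
  pi_S3 = 2998/33303
  pi_S4 = 11494/33303

Verification (pi * P):
  6889/66606*1/15 + 11032/33303*2/15 + 8669/66606*2/15 + 2998/33303*2/15 + 11494/33303*1/15 = 6889/66606 = pi_S0  (ok)
  6889/66606*1/15 + 11032/33303*1/5 + 8669/66606*1/5 + 2998/33303*8/15 + 11494/33303*8/15 = 11032/33303 = pi_S1  (ok)
  6889/66606*2/5 + 11032/33303*1/15 + 8669/66606*1/15 + 2998/33303*2/15 + 11494/33303*2/15 = 8669/66606 = pi_S2  (ok)
  6889/66606*1/15 + 11032/33303*1/15 + 8669/66606*1/5 + 2998/33303*2/15 + 11494/33303*1/15 = 2998/33303 = pi_S3  (ok)
  6889/66606*2/5 + 11032/33303*8/15 + 8669/66606*2/5 + 2998/33303*1/15 + 11494/33303*1/5 = 11494/33303 = pi_S4  (ok)

Answer: 6889/66606 11032/33303 8669/66606 2998/33303 11494/33303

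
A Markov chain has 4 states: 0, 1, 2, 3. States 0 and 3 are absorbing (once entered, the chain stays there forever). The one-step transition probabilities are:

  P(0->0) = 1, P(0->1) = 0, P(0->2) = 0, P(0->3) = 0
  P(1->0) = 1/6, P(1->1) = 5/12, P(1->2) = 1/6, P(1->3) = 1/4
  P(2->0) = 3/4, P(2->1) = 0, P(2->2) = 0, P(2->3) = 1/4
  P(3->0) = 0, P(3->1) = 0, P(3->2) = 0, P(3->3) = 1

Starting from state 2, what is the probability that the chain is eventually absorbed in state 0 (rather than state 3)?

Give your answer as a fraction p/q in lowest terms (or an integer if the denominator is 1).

Answer: 3/4

Derivation:
Let a_i = P(absorbed in 0 | start in state i).
Boundary conditions: a_0 = 1, a_3 = 0.
For each transient state i, a_i = sum_j P(i->j) * a_j:
  a_1 = 1/6*a_0 + 5/12*a_1 + 1/6*a_2 + 1/4*a_3
  a_2 = 3/4*a_0 + 0*a_1 + 0*a_2 + 1/4*a_3

Substituting a_0 = 1 and a_3 = 0, rearrange to (I - Q) a = r where r[i] = P(i -> 0):
  [7/12, -1/6] . (a_1, a_2) = 1/6
  [0, 1] . (a_1, a_2) = 3/4

Solving yields:
  a_1 = 1/2
  a_2 = 3/4

Starting state is 2, so the absorption probability is a_2 = 3/4.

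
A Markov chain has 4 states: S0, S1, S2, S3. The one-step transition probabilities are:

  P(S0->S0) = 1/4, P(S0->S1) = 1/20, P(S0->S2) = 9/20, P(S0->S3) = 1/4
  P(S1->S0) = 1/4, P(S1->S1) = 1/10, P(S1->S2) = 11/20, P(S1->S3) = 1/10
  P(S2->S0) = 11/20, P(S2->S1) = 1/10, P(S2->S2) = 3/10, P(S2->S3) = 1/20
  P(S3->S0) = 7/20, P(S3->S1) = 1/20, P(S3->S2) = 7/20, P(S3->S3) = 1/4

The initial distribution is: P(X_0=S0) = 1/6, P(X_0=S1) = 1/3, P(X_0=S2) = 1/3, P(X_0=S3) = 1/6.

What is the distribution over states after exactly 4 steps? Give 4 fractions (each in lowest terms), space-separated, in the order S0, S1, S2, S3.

Propagating the distribution step by step (d_{t+1} = d_t * P):
d_0 = (S0=1/6, S1=1/3, S2=1/3, S3=1/6)
  d_1[S0] = 1/6*1/4 + 1/3*1/4 + 1/3*11/20 + 1/6*7/20 = 11/30
  d_1[S1] = 1/6*1/20 + 1/3*1/10 + 1/3*1/10 + 1/6*1/20 = 1/12
  d_1[S2] = 1/6*9/20 + 1/3*11/20 + 1/3*3/10 + 1/6*7/20 = 5/12
  d_1[S3] = 1/6*1/4 + 1/3*1/10 + 1/3*1/20 + 1/6*1/4 = 2/15
d_1 = (S0=11/30, S1=1/12, S2=5/12, S3=2/15)
  d_2[S0] = 11/30*1/4 + 1/12*1/4 + 5/12*11/20 + 2/15*7/20 = 233/600
  d_2[S1] = 11/30*1/20 + 1/12*1/10 + 5/12*1/10 + 2/15*1/20 = 3/40
  d_2[S2] = 11/30*9/20 + 1/12*11/20 + 5/12*3/10 + 2/15*7/20 = 153/400
  d_2[S3] = 11/30*1/4 + 1/12*1/10 + 5/12*1/20 + 2/15*1/4 = 37/240
d_2 = (S0=233/600, S1=3/40, S2=153/400, S3=37/240)
  d_3[S0] = 233/600*1/4 + 3/40*1/4 + 153/400*11/20 + 37/240*7/20 = 2281/6000
  d_3[S1] = 233/600*1/20 + 3/40*1/10 + 153/400*1/10 + 37/240*1/20 = 583/8000
  d_3[S2] = 233/600*9/20 + 3/40*11/20 + 153/400*3/10 + 37/240*7/20 = 9233/24000
  d_3[S3] = 233/600*1/4 + 3/40*1/10 + 153/400*1/20 + 37/240*1/4 = 649/4000
d_3 = (S0=2281/6000, S1=583/8000, S2=9233/24000, S3=649/4000)
  d_4[S0] = 2281/6000*1/4 + 583/8000*1/4 + 9233/24000*11/20 + 649/4000*7/20 = 30531/80000
  d_4[S1] = 2281/6000*1/20 + 583/8000*1/10 + 9233/24000*1/10 + 649/4000*1/20 = 17491/240000
  d_4[S2] = 2281/6000*9/20 + 583/8000*11/20 + 9233/24000*3/10 + 649/4000*7/20 = 61337/160000
  d_4[S3] = 2281/6000*1/4 + 583/8000*1/10 + 9233/24000*1/20 + 649/4000*1/4 = 77821/480000
d_4 = (S0=30531/80000, S1=17491/240000, S2=61337/160000, S3=77821/480000)

Answer: 30531/80000 17491/240000 61337/160000 77821/480000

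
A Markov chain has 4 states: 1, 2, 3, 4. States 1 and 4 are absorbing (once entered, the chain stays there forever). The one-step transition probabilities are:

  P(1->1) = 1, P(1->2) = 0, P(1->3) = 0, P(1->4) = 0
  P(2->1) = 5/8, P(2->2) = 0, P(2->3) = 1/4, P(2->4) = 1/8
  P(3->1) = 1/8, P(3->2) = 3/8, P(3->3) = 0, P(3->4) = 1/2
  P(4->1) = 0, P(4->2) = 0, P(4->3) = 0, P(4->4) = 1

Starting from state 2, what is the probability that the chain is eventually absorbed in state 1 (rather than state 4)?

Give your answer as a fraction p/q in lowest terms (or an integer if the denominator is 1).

Let a_i = P(absorbed in 1 | start in state i).
Boundary conditions: a_1 = 1, a_4 = 0.
For each transient state i, a_i = sum_j P(i->j) * a_j:
  a_2 = 5/8*a_1 + 0*a_2 + 1/4*a_3 + 1/8*a_4
  a_3 = 1/8*a_1 + 3/8*a_2 + 0*a_3 + 1/2*a_4

Substituting a_1 = 1 and a_4 = 0, rearrange to (I - Q) a = r where r[i] = P(i -> 1):
  [1, -1/4] . (a_2, a_3) = 5/8
  [-3/8, 1] . (a_2, a_3) = 1/8

Solving yields:
  a_2 = 21/29
  a_3 = 23/58

Starting state is 2, so the absorption probability is a_2 = 21/29.

Answer: 21/29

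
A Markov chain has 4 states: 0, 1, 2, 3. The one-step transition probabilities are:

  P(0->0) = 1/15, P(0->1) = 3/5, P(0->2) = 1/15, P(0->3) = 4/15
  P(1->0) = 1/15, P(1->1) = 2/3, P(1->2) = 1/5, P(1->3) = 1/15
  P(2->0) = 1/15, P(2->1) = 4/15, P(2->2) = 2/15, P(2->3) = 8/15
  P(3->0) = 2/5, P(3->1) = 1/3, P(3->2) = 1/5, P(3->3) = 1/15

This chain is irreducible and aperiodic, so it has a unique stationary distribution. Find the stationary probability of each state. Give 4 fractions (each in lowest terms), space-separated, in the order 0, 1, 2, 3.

The stationary distribution satisfies pi = pi * P, i.e.:
  pi_0 = 1/15*pi_0 + 1/15*pi_1 + 1/15*pi_2 + 2/5*pi_3
  pi_1 = 3/5*pi_0 + 2/3*pi_1 + 4/15*pi_2 + 1/3*pi_3
  pi_2 = 1/15*pi_0 + 1/5*pi_1 + 2/15*pi_2 + 1/5*pi_3
  pi_3 = 4/15*pi_0 + 1/15*pi_1 + 8/15*pi_2 + 1/15*pi_3
with normalization: pi_0 + pi_1 + pi_2 + pi_3 = 1.

Using the first 3 balance equations plus normalization, the linear system A*pi = b is:
  [-14/15, 1/15, 1/15, 2/5] . pi = 0
  [3/5, -1/3, 4/15, 1/3] . pi = 0
  [1/15, 1/5, -13/15, 1/5] . pi = 0
  [1, 1, 1, 1] . pi = 1

Solving yields:
  pi_0 = 85/686
  pi_1 = 913/1715
  pi_2 = 59/343
  pi_3 = 589/3430

Verification (pi * P):
  85/686*1/15 + 913/1715*1/15 + 59/343*1/15 + 589/3430*2/5 = 85/686 = pi_0  (ok)
  85/686*3/5 + 913/1715*2/3 + 59/343*4/15 + 589/3430*1/3 = 913/1715 = pi_1  (ok)
  85/686*1/15 + 913/1715*1/5 + 59/343*2/15 + 589/3430*1/5 = 59/343 = pi_2  (ok)
  85/686*4/15 + 913/1715*1/15 + 59/343*8/15 + 589/3430*1/15 = 589/3430 = pi_3  (ok)

Answer: 85/686 913/1715 59/343 589/3430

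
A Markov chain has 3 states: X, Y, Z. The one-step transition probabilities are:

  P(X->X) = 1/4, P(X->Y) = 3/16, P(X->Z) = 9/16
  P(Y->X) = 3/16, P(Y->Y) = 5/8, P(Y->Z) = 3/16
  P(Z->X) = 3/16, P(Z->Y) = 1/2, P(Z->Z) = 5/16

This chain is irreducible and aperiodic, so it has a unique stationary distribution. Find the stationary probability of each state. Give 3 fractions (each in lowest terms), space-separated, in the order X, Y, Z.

The stationary distribution satisfies pi = pi * P, i.e.:
  pi_X = 1/4*pi_X + 3/16*pi_Y + 3/16*pi_Z
  pi_Y = 3/16*pi_X + 5/8*pi_Y + 1/2*pi_Z
  pi_Z = 9/16*pi_X + 3/16*pi_Y + 5/16*pi_Z
with normalization: pi_X + pi_Y + pi_Z = 1.

Using the first 2 balance equations plus normalization, the linear system A*pi = b is:
  [-3/4, 3/16, 3/16] . pi = 0
  [3/16, -3/8, 1/2] . pi = 0
  [1, 1, 1] . pi = 1

Solving yields:
  pi_X = 1/5
  pi_Y = 1/2
  pi_Z = 3/10

Verification (pi * P):
  1/5*1/4 + 1/2*3/16 + 3/10*3/16 = 1/5 = pi_X  (ok)
  1/5*3/16 + 1/2*5/8 + 3/10*1/2 = 1/2 = pi_Y  (ok)
  1/5*9/16 + 1/2*3/16 + 3/10*5/16 = 3/10 = pi_Z  (ok)

Answer: 1/5 1/2 3/10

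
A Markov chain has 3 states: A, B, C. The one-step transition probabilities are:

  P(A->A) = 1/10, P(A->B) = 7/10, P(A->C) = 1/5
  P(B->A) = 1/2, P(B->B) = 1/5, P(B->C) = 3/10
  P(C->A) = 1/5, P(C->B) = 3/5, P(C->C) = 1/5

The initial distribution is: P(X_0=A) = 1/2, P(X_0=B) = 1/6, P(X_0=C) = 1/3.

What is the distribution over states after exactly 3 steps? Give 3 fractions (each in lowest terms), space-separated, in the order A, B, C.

Propagating the distribution step by step (d_{t+1} = d_t * P):
d_0 = (A=1/2, B=1/6, C=1/3)
  d_1[A] = 1/2*1/10 + 1/6*1/2 + 1/3*1/5 = 1/5
  d_1[B] = 1/2*7/10 + 1/6*1/5 + 1/3*3/5 = 7/12
  d_1[C] = 1/2*1/5 + 1/6*3/10 + 1/3*1/5 = 13/60
d_1 = (A=1/5, B=7/12, C=13/60)
  d_2[A] = 1/5*1/10 + 7/12*1/2 + 13/60*1/5 = 71/200
  d_2[B] = 1/5*7/10 + 7/12*1/5 + 13/60*3/5 = 29/75
  d_2[C] = 1/5*1/5 + 7/12*3/10 + 13/60*1/5 = 31/120
d_2 = (A=71/200, B=29/75, C=31/120)
  d_3[A] = 71/200*1/10 + 29/75*1/2 + 31/120*1/5 = 561/2000
  d_3[B] = 71/200*7/10 + 29/75*1/5 + 31/120*3/5 = 577/1200
  d_3[C] = 71/200*1/5 + 29/75*3/10 + 31/120*1/5 = 179/750
d_3 = (A=561/2000, B=577/1200, C=179/750)

Answer: 561/2000 577/1200 179/750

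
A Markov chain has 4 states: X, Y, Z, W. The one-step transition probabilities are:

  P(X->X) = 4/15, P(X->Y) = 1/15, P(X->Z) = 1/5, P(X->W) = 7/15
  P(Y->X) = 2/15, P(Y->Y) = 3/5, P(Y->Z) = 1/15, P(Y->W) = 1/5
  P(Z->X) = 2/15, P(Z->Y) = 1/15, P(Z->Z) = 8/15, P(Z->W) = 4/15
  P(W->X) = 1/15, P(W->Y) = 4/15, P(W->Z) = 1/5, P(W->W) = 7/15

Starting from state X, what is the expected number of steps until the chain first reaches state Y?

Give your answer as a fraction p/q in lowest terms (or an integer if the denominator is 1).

Let h_i = expected steps to first reach Y from state i.
Boundary: h_Y = 0.
First-step equations for the other states:
  h_X = 1 + 4/15*h_X + 1/15*h_Y + 1/5*h_Z + 7/15*h_W
  h_Z = 1 + 2/15*h_X + 1/15*h_Y + 8/15*h_Z + 4/15*h_W
  h_W = 1 + 1/15*h_X + 4/15*h_Y + 1/5*h_Z + 7/15*h_W

Substituting h_Y = 0 and rearranging gives the linear system (I - Q) h = 1:
  [11/15, -1/5, -7/15] . (h_X, h_Z, h_W) = 1
  [-2/15, 7/15, -4/15] . (h_X, h_Z, h_W) = 1
  [-1/15, -1/5, 8/15] . (h_X, h_Z, h_W) = 1

Solving yields:
  h_X = 250/37
  h_Z = 265/37
  h_W = 200/37

Starting state is X, so the expected hitting time is h_X = 250/37.

Answer: 250/37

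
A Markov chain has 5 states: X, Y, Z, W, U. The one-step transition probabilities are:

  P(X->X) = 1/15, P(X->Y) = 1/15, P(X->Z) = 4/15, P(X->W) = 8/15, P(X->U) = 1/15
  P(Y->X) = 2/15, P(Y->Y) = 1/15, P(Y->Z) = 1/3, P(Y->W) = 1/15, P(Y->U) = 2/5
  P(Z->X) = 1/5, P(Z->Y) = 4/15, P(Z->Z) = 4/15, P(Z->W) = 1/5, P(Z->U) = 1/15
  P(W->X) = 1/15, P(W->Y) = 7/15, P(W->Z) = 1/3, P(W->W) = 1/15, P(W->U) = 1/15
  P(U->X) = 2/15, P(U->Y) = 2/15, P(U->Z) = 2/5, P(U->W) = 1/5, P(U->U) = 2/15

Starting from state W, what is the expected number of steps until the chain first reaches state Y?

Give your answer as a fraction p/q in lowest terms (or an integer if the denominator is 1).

Let h_i = expected steps to first reach Y from state i.
Boundary: h_Y = 0.
First-step equations for the other states:
  h_X = 1 + 1/15*h_X + 1/15*h_Y + 4/15*h_Z + 8/15*h_W + 1/15*h_U
  h_Z = 1 + 1/5*h_X + 4/15*h_Y + 4/15*h_Z + 1/5*h_W + 1/15*h_U
  h_W = 1 + 1/15*h_X + 7/15*h_Y + 1/3*h_Z + 1/15*h_W + 1/15*h_U
  h_U = 1 + 2/15*h_X + 2/15*h_Y + 2/5*h_Z + 1/5*h_W + 2/15*h_U

Substituting h_Y = 0 and rearranging gives the linear system (I - Q) h = 1:
  [14/15, -4/15, -8/15, -1/15] . (h_X, h_Z, h_W, h_U) = 1
  [-1/5, 11/15, -1/5, -1/15] . (h_X, h_Z, h_W, h_U) = 1
  [-1/15, -1/3, 14/15, -1/15] . (h_X, h_Z, h_W, h_U) = 1
  [-2/15, -2/5, -1/5, 13/15] . (h_X, h_Z, h_W, h_U) = 1

Solving yields:
  h_X = 11725/2844
  h_Z = 10465/2844
  h_W = 4235/1422
  h_U = 5935/1422

Starting state is W, so the expected hitting time is h_W = 4235/1422.

Answer: 4235/1422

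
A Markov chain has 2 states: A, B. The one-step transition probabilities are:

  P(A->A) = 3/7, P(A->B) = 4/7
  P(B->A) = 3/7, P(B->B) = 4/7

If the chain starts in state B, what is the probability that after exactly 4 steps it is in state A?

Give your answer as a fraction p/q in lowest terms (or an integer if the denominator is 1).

Answer: 3/7

Derivation:
Computing P^4 by repeated multiplication:
P^1 =
  A: [3/7, 4/7]
  B: [3/7, 4/7]
P^2 =
  A: [3/7, 4/7]
  B: [3/7, 4/7]
P^3 =
  A: [3/7, 4/7]
  B: [3/7, 4/7]
P^4 =
  A: [3/7, 4/7]
  B: [3/7, 4/7]

(P^4)[B -> A] = 3/7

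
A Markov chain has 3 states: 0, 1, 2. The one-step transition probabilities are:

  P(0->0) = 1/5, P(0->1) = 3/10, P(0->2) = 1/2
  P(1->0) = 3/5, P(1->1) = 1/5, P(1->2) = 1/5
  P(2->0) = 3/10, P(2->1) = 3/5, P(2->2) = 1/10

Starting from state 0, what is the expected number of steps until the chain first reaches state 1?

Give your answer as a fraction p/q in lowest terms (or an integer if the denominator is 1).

Answer: 140/57

Derivation:
Let h_i = expected steps to first reach 1 from state i.
Boundary: h_1 = 0.
First-step equations for the other states:
  h_0 = 1 + 1/5*h_0 + 3/10*h_1 + 1/2*h_2
  h_2 = 1 + 3/10*h_0 + 3/5*h_1 + 1/10*h_2

Substituting h_1 = 0 and rearranging gives the linear system (I - Q) h = 1:
  [4/5, -1/2] . (h_0, h_2) = 1
  [-3/10, 9/10] . (h_0, h_2) = 1

Solving yields:
  h_0 = 140/57
  h_2 = 110/57

Starting state is 0, so the expected hitting time is h_0 = 140/57.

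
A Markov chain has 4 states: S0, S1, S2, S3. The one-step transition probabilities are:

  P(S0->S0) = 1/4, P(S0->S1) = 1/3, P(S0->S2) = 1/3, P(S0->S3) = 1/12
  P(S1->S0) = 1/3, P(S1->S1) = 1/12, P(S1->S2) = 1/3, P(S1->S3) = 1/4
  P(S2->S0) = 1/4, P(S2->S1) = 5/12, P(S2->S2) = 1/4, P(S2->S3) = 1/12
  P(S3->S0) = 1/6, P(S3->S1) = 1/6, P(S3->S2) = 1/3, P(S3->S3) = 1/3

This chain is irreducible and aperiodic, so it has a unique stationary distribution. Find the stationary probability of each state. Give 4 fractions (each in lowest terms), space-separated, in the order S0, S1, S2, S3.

The stationary distribution satisfies pi = pi * P, i.e.:
  pi_S0 = 1/4*pi_S0 + 1/3*pi_S1 + 1/4*pi_S2 + 1/6*pi_S3
  pi_S1 = 1/3*pi_S0 + 1/12*pi_S1 + 5/12*pi_S2 + 1/6*pi_S3
  pi_S2 = 1/3*pi_S0 + 1/3*pi_S1 + 1/4*pi_S2 + 1/3*pi_S3
  pi_S3 = 1/12*pi_S0 + 1/4*pi_S1 + 1/12*pi_S2 + 1/3*pi_S3
with normalization: pi_S0 + pi_S1 + pi_S2 + pi_S3 = 1.

Using the first 3 balance equations plus normalization, the linear system A*pi = b is:
  [-3/4, 1/3, 1/4, 1/6] . pi = 0
  [1/3, -11/12, 5/12, 1/6] . pi = 0
  [1/3, 1/3, -3/4, 1/3] . pi = 0
  [1, 1, 1, 1] . pi = 1

Solving yields:
  pi_S0 = 466/1807
  pi_S1 = 478/1807
  pi_S2 = 4/13
  pi_S3 = 307/1807

Verification (pi * P):
  466/1807*1/4 + 478/1807*1/3 + 4/13*1/4 + 307/1807*1/6 = 466/1807 = pi_S0  (ok)
  466/1807*1/3 + 478/1807*1/12 + 4/13*5/12 + 307/1807*1/6 = 478/1807 = pi_S1  (ok)
  466/1807*1/3 + 478/1807*1/3 + 4/13*1/4 + 307/1807*1/3 = 4/13 = pi_S2  (ok)
  466/1807*1/12 + 478/1807*1/4 + 4/13*1/12 + 307/1807*1/3 = 307/1807 = pi_S3  (ok)

Answer: 466/1807 478/1807 4/13 307/1807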